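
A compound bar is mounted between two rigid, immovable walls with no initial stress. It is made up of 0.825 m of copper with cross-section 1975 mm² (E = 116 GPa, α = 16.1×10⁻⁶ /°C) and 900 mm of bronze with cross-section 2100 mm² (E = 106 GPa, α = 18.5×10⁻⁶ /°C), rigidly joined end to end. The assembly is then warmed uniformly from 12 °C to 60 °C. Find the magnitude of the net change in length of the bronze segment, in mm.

|ΔL| ≈ 0.0393 mm

If the supports were absent, the total length change would be Σ αᵢΔT Lᵢ = 16.1×10⁻⁶×48×825 + 18.5×10⁻⁶×48×900 = 1.437 mm.
The walls prevent any net length change, so an axial force P (same in every segment) develops. Compatibility: P · Σ Lᵢ/(AᵢEᵢ) = δ_free.
The series flexibility is Σ Lᵢ/(AᵢEᵢ) = 825/(1975×116×10³) + 900/(2100×106×10³) = 7.644×10⁻⁶ mm/N.
So P = 1.437 / 7.644×10⁻⁶ = 188 kN, compressive.
For the bronze segment, free thermal change = 18.5×10⁻⁶×48×900 = 0.7992 mm and elastic change from P = 188000×900/(2100×106×10³) = 0.7599 mm; these oppose, so the net change is 0.0393 mm (segment lengthens).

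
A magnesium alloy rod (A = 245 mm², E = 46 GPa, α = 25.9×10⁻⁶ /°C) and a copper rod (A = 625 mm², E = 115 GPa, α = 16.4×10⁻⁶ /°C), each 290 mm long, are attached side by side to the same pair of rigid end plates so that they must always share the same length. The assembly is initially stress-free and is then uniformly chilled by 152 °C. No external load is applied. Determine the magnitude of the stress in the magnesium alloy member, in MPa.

σ ≈ 57.4 MPa (tensile)

Both members must finish at the same length. With the larger α, the magnesium alloy tends to over-contract; the plates restrain it, putting the magnesium alloy in tension and the copper in compression. With no external load the two internal forces are equal and opposite, magnitude P.
Compatibility of the two members (thermal + elastic change equal): (α₁ − α₂)ΔT = P·[1/(A₁E₁) + 1/(A₂E₂)].
|α₁ − α₂|·ΔT = 9.5×10⁻⁶ × 152 = 0.001444.
1/(A₁E₁) + 1/(A₂E₂) = 1/(245×46×10³) + 1/(625×115×10³) = 1.026×10⁻⁷ N⁻¹.
So P = 0.001444 / 1.026×10⁻⁷ = 14.07 kN.
σ_{magnesium alloy} = P/A₁ = 14070/245 = 57.42 MPa, tensile.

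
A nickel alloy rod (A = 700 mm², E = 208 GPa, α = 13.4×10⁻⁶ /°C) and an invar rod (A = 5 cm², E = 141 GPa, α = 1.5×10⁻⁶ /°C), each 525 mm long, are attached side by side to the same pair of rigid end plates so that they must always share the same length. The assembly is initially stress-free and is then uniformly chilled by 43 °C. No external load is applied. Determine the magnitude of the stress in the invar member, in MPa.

σ ≈ 48.6 MPa (compressive)

Both members must finish at the same length. With the larger α, the nickel alloy tends to over-contract; the plates restrain it, putting the nickel alloy in tension and the invar in compression. With no external load the two internal forces are equal and opposite, magnitude P.
Compatibility of the two members (thermal + elastic change equal): (α₁ − α₂)ΔT = P·[1/(A₁E₁) + 1/(A₂E₂)].
|α₁ − α₂|·ΔT = 11.9×10⁻⁶ × 43 = 0.0005117.
1/(A₁E₁) + 1/(A₂E₂) = 1/(700×208×10³) + 1/(500×141×10³) = 2.105×10⁻⁸ N⁻¹.
So P = 0.0005117 / 2.105×10⁻⁸ = 24.31 kN.
σ_{invar} = P/A₂ = 24310/500 = 48.61 MPa, compressive.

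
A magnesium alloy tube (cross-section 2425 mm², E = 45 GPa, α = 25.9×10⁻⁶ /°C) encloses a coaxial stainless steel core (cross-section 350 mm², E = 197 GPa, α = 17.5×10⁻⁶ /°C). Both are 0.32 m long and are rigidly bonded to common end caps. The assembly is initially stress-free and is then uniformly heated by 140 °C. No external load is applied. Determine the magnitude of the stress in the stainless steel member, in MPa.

Equilibrium of a rigid end plate with no external load gives equal and opposite internal forces ±P in the two members. Since α_{magnesium alloy} > α_{stainless steel}, heating drives the magnesium alloy into compression and the stainless steel into tension.
Compatibility of the two members (thermal + elastic change equal): (α₁ − α₂)ΔT = P·[1/(A₁E₁) + 1/(A₂E₂)].
|α₁ − α₂|·ΔT = 8.4×10⁻⁶ × 140 = 0.001176.
1/(A₁E₁) + 1/(A₂E₂) = 1/(2425×45×10³) + 1/(350×197×10³) = 2.367×10⁻⁸ N⁻¹.
So P = 0.001176 / 2.367×10⁻⁸ = 49.69 kN.
σ_{stainless steel} = P/A₂ = 49690/350 = 142 MPa, tensile.

σ ≈ 142 MPa (tensile)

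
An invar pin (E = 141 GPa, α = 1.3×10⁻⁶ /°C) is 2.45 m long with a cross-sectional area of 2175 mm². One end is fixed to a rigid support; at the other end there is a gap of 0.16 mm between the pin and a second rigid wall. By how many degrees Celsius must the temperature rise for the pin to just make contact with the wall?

The gap closes when αΔT L = 0.16 mm, since the pin is still unstressed at that instant.
ΔT = 0.16 / (1.3×10⁻⁶ × 2450) = 50.24 °C.

ΔT ≈ 50.2 °C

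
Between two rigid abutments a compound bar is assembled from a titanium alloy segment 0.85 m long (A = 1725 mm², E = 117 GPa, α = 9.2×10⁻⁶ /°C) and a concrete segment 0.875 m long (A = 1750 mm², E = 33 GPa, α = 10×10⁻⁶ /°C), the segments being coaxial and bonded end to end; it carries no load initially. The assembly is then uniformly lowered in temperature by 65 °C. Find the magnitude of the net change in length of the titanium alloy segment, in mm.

If the supports were absent, the total length change would be Σ αᵢΔT Lᵢ = 9.2×10⁻⁶×65×850 + 10×10⁻⁶×65×875 = 1.077 mm.
The rigid supports impose zero overall length change; the single axial force P common to all segments must satisfy P Σ Lᵢ/(AᵢEᵢ) = δ_free.
Σ Lᵢ/(AᵢEᵢ) = 850/(1725×117×10³) + 875/(1750×33×10³) = 1.936×10⁻⁵ mm/N.
Hence P = δ_free / Σ(L/AE) = 1.077/1.936×10⁻⁵ = 55.62 kN (tensile).
For the titanium alloy segment, free thermal change = 9.2×10⁻⁶×65×850 = 0.5083 mm and elastic change from P = 55620×850/(1725×117×10³) = 0.2343 mm; these oppose, so the net change is 0.274 mm (segment shortens).

|ΔL| ≈ 0.274 mm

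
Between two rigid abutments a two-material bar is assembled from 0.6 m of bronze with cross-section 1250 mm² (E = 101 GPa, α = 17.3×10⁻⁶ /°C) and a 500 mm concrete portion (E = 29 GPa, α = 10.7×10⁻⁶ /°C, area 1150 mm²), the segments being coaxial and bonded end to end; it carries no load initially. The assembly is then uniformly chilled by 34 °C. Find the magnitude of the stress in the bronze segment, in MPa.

σ ≈ 21.7 MPa (tensile)

Free thermal contraction of the whole bar: Σ αᵢΔT Lᵢ = 17.3×10⁻⁶×34×600 + 10.7×10⁻⁶×34×500 = 0.5348 mm.
The rigid supports impose zero overall length change; the single axial force P common to all segments must satisfy P Σ Lᵢ/(AᵢEᵢ) = δ_free.
The series flexibility is Σ Lᵢ/(AᵢEᵢ) = 600/(1250×101×10³) + 500/(1150×29×10³) = 1.974×10⁻⁵ mm/N.
P = 0.5348 / 1.974×10⁻⁵ = 27090 N = 27.09 kN, tensile.
σ_{bronze} = P / A = 27090 / 1250 = 21.67 MPa.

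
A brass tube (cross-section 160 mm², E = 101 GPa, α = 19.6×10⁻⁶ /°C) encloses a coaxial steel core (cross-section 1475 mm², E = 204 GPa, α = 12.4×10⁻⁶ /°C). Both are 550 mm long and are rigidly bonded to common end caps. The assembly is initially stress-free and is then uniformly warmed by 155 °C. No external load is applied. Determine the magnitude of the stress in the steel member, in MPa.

σ ≈ 11.6 MPa (tensile)

Equilibrium of a rigid end plate with no external load gives equal and opposite internal forces ±P in the two members. Since α_{brass} > α_{steel}, heating drives the brass into compression and the steel into tension.
Compatibility of the two members (thermal + elastic change equal): (α₁ − α₂)ΔT = P·[1/(A₁E₁) + 1/(A₂E₂)].
|α₁ − α₂|·ΔT = 7.2×10⁻⁶ × 155 = 0.001116.
1/(A₁E₁) + 1/(A₂E₂) = 1/(160×101×10³) + 1/(1475×204×10³) = 6.52×10⁻⁸ N⁻¹.
So P = 0.001116 / 6.52×10⁻⁸ = 17.12 kN.
σ_{steel} = P/A₂ = 17120/1475 = 11.6 MPa, tensile.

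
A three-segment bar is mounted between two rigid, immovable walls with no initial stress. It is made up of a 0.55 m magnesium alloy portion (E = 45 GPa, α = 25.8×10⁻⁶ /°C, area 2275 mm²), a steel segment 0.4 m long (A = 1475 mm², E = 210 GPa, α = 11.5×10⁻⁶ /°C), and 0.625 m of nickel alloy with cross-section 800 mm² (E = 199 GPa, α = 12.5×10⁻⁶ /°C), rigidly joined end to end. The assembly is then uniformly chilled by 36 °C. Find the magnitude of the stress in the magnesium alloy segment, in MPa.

If the supports were absent, the total length change would be Σ αᵢΔT Lᵢ = 25.8×10⁻⁶×36×550 + 11.5×10⁻⁶×36×400 + 12.5×10⁻⁶×36×625 = 0.9577 mm.
Since the ends are fixed, an axial force P builds up, equal in every segment, with P · Σ Lᵢ/(AᵢEᵢ) = δ_free.
Σ Lᵢ/(AᵢEᵢ) = 550/(2275×45×10³) + 400/(1475×210×10³) + 625/(800×199×10³) = 1.059×10⁻⁵ mm/N.
So P = 0.9577 / 1.059×10⁻⁵ = 90.44 kN, tensile.
σ_{magnesium alloy} = P / A = 90440 / 2275 = 39.75 MPa.

σ ≈ 39.8 MPa (tensile)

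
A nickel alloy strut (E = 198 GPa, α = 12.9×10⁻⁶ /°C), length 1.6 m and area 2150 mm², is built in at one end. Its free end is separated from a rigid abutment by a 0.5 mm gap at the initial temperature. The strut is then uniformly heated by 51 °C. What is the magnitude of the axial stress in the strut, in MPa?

If the wall were absent the strut would grow by αΔT L = 12.9×10⁻⁶ × 51 × 1600 = 1.053 mm.
This exceeds the 0.5 mm gap, so the wall pushes back. The portion of expansion that must be recovered elastically is δ_free − gap = 1.053 − 0.5 = 0.5526 mm.
That suppressed elongation corresponds to σ = E·Δ/L = 198×10³ × 0.5526/1600 = 68.39 MPa.

σ ≈ 68.4 MPa (compressive)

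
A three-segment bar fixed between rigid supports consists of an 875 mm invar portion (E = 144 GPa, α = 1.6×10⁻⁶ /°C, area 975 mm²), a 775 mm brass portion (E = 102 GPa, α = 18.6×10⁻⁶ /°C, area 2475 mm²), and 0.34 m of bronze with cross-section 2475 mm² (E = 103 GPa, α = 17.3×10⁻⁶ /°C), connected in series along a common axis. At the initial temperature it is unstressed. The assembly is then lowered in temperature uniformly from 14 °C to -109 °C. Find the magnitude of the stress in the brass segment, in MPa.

σ ≈ 101 MPa (tensile)

Free thermal contraction of the whole bar: Σ αᵢΔT Lᵢ = 1.6×10⁻⁶×123×875 + 18.6×10⁻⁶×123×775 + 17.3×10⁻⁶×123×340 = 2.669 mm.
Since the ends are fixed, an axial force P builds up, equal in every segment, with P · Σ Lᵢ/(AᵢEᵢ) = δ_free.
The series flexibility is Σ Lᵢ/(AᵢEᵢ) = 875/(975×144×10³) + 775/(2475×102×10³) + 340/(2475×103×10³) = 1.064×10⁻⁵ mm/N.
P = 2.669 / 1.064×10⁻⁵ = 250900 N = 250.9 kN, tensile.
σ_{brass} = P / A = 250900 / 2475 = 101.4 MPa.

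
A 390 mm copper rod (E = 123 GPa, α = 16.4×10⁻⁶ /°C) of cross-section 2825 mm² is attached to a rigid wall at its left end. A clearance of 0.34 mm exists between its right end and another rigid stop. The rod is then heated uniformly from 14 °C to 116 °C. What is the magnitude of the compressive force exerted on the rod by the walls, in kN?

Unrestrained expansion: δ_free = αΔT L = 16.4×10⁻⁶ × 102 × 390 = 0.6524 mm.
After closing the 0.34 mm clearance, 0.6524 − 0.34 = 0.3124 mm of expansion remains to be suppressed by the wall.
Compatibility: PL/(AE) = 0.3124 mm, so σ = P/A = E × (0.3124/390) = 98.52 MPa.
P = σA = 98.52 × 2825 = 278.3 kN.

P ≈ 278 kN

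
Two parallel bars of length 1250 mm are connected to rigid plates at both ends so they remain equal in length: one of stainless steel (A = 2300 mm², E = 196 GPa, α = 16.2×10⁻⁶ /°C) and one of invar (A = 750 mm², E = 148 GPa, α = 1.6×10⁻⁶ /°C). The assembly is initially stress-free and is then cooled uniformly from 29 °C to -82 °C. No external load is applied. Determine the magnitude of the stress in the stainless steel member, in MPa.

σ ≈ 62.8 MPa (tensile)

Equilibrium of a rigid end plate with no external load gives equal and opposite internal forces ±P in the two members. Since α_{stainless steel} > α_{invar}, cooling drives the stainless steel into tension and the invar into compression.
Compatibility of the two members (thermal + elastic change equal): (α₁ − α₂)ΔT = P·[1/(A₁E₁) + 1/(A₂E₂)].
|α₁ − α₂|·ΔT = 14.6×10⁻⁶ × 111 = 0.001621.
1/(A₁E₁) + 1/(A₂E₂) = 1/(2300×196×10³) + 1/(750×148×10³) = 1.123×10⁻⁸ N⁻¹.
P = 0.001621 / 1.123×10⁻⁸ = 144300 N = 144.3 kN.
σ_{stainless steel} = P/A₁ = 144300/2300 = 62.76 MPa, tensile.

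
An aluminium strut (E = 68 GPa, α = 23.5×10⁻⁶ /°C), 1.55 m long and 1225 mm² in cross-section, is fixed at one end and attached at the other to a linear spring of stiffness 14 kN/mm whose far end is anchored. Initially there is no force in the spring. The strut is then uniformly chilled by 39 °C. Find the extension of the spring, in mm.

δ ≈ 1.13 mm

The unrestrained thermal change is αΔT L = 23.5×10⁻⁶ × 39 × 1550 = 1.421 mm.
With a force P in the spring, the elastic change of the strut is PL/(AE) and that of the spring is P/k; compatibility requires their sum to equal δ_free.
P [ L/(AE) + 1/k ] = δ_free → P [ 1550/(1225×68×10³) + 1/(14×10³) ] = 1.421.
P = 1.421 / 9.004×10⁻⁵ = 15780 N.
Spring extension = P/k = 15780/(14×10³) = 1.127 mm.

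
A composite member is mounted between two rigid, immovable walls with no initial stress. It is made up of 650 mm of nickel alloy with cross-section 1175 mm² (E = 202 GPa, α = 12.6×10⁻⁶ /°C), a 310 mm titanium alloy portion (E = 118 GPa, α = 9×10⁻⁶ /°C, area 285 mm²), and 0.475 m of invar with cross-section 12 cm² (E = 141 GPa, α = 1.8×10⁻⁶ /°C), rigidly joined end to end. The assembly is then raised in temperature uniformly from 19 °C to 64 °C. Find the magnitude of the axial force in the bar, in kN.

P ≈ 36.1 kN (compressive)

Free thermal expansion of the whole bar: Σ αᵢΔT Lᵢ = 12.6×10⁻⁶×45×650 + 9×10⁻⁶×45×310 + 1.8×10⁻⁶×45×475 = 0.5326 mm.
Since the ends are fixed, an axial force P builds up, equal in every segment, with P · Σ Lᵢ/(AᵢEᵢ) = δ_free.
Σ Lᵢ/(AᵢEᵢ) = 650/(1175×202×10³) + 310/(285×118×10³) + 475/(1200×141×10³) = 1.476×10⁻⁵ mm/N.
P = 0.5326 / 1.476×10⁻⁵ = 36070 N = 36.07 kN, compressive.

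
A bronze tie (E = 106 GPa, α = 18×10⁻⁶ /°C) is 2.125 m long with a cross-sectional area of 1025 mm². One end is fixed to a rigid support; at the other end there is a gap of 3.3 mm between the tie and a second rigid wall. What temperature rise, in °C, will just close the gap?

The gap closes when αΔT L = 3.3 mm, since the tie is still unstressed at that instant.
ΔT = 3.3 / (18×10⁻⁶ × 2125) = 86.27 °C.

ΔT ≈ 86.3 °C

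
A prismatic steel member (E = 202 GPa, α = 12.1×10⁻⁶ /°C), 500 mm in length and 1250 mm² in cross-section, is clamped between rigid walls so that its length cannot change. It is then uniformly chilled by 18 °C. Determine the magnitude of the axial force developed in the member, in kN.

P ≈ 55 kN (tensile)

Full restraint means ε = 0, so the stress is σ = EαΔT = 202×10³ × 12.1×10⁻⁶ × 18 = 44 MPa.
Then P = σA = 44 × 1250 mm² = 54.99 kN, tensile.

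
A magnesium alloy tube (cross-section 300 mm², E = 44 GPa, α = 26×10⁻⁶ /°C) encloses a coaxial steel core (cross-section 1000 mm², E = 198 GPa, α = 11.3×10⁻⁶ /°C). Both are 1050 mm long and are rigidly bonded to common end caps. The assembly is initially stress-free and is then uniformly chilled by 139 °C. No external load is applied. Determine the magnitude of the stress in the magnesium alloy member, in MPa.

The magnesium alloy has the larger α, so on cooling it would change length more than the steel if both were free. The rigid plates force a common final length, so the magnesium alloy is put into tension and the steel into compression, with equal and opposite forces P (no external load).
Equating the net (thermal + elastic) strains gives |α₁ − α₂|·ΔT = P·[1/(A₁E₁) + 1/(A₂E₂)].
|α₁ − α₂|·ΔT = 14.7×10⁻⁶ × 139 = 0.002043.
1/(A₁E₁) + 1/(A₂E₂) = 1/(300×44×10³) + 1/(1000×198×10³) = 8.081×10⁻⁸ N⁻¹.
So P = 0.002043 / 8.081×10⁻⁸ = 25.29 kN.
σ_{magnesium alloy} = P/A₁ = 25290/300 = 84.29 MPa, tensile.

σ ≈ 84.3 MPa (tensile)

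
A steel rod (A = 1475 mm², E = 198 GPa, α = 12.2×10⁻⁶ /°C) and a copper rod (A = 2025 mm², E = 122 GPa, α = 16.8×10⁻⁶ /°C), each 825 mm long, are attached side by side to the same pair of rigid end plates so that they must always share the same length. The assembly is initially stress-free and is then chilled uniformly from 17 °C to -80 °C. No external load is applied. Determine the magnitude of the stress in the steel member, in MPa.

σ ≈ 40.5 MPa (compressive)

The copper has the larger α, so on cooling it would change length more than the steel if both were free. The rigid plates force a common final length, so the copper is put into tension and the steel into compression, with equal and opposite forces P (no external load).
Equating the net (thermal + elastic) strains gives |α₁ − α₂|·ΔT = P·[1/(A₁E₁) + 1/(A₂E₂)].
|α₁ − α₂|·ΔT = 4.6×10⁻⁶ × 97 = 0.0004462.
1/(A₁E₁) + 1/(A₂E₂) = 1/(1475×198×10³) + 1/(2025×122×10³) = 7.472×10⁻⁹ N⁻¹.
P = 0.0004462 / 7.472×10⁻⁹ = 59720 N = 59.72 kN.
σ_{steel} = P/A₁ = 59720/1475 = 40.49 MPa, compressive.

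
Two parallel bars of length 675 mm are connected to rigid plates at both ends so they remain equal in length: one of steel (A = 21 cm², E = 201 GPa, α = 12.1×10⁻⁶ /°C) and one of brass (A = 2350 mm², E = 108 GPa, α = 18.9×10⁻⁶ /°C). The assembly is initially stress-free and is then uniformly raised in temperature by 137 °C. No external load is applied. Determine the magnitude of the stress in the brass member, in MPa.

σ ≈ 62.8 MPa (compressive)

Equilibrium of a rigid end plate with no external load gives equal and opposite internal forces ±P in the two members. Since α_{brass} > α_{steel}, heating drives the brass into compression and the steel into tension.
Setting the final lengths equal and cancelling L: (α₁ − α₂)ΔT = P/(A₁E₁) + P/(A₂E₂).
|α₁ − α₂|·ΔT = 6.8×10⁻⁶ × 137 = 0.0009316.
1/(A₁E₁) + 1/(A₂E₂) = 1/(2100×201×10³) + 1/(2350×108×10³) = 6.309×10⁻⁹ N⁻¹.
So P = 0.0009316 / 6.309×10⁻⁹ = 147.7 kN.
σ_{brass} = P/A₂ = 147700/2350 = 62.83 MPa, compressive.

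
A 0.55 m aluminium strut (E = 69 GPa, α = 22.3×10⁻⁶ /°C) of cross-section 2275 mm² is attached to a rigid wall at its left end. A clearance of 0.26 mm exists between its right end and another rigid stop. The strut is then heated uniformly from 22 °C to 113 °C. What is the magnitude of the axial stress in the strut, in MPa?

σ ≈ 107 MPa (compressive)

Unrestrained expansion: δ_free = αΔT L = 22.3×10⁻⁶ × 91 × 550 = 1.116 mm.
After closing the 0.26 mm clearance, 1.116 − 0.26 = 0.8561 mm of expansion remains to be suppressed by the wall.
That suppressed elongation corresponds to σ = E·Δ/L = 69×10³ × 0.8561/550 = 107.4 MPa.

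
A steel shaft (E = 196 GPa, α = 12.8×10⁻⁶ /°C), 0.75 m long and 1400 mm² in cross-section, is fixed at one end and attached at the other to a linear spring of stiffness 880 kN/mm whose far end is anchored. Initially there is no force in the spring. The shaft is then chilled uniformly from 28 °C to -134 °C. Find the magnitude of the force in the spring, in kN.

P ≈ 402 kN

The unrestrained thermal change is αΔT L = 12.8×10⁻⁶ × 162 × 750 = 1.555 mm.
With a force P in the spring, the elastic change of the shaft is PL/(AE) and that of the spring is P/k; compatibility requires their sum to equal δ_free.
P [ L/(AE) + 1/k ] = δ_free → P [ 750/(1400×196×10³) + 1/(880×10³) ] = 1.555.
P = 1.555 / 3.87×10⁻⁶ = 401900 N.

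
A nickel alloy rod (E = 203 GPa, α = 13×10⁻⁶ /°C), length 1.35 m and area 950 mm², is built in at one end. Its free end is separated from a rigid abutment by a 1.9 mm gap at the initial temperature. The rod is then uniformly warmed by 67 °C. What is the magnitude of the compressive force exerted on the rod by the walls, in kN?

Free thermal elongation = αΔT L = 13×10⁻⁶ × 67 × 1350 = 1.176 mm.
This is smaller than the 1.9 mm clearance, so the rod expands freely without reaching the stop — the stress is zero.

P ≈ 0 kN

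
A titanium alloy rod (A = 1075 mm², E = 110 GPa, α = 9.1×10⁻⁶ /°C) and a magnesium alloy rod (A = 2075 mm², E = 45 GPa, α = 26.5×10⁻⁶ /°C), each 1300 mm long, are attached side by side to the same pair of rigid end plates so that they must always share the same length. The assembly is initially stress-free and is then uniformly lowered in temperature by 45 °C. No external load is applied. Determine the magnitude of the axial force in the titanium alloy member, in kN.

The magnesium alloy has the larger α, so on cooling it would change length more than the titanium alloy if both were free. The rigid plates force a common final length, so the magnesium alloy is put into tension and the titanium alloy into compression, with equal and opposite forces P (no external load).
Equating the net (thermal + elastic) strains gives |α₁ − α₂|·ΔT = P·[1/(A₁E₁) + 1/(A₂E₂)].
|α₁ − α₂|·ΔT = 17.4×10⁻⁶ × 45 = 0.000783.
1/(A₁E₁) + 1/(A₂E₂) = 1/(1075×110×10³) + 1/(2075×45×10³) = 1.917×10⁻⁸ N⁻¹.
P = 0.000783 / 1.917×10⁻⁸ = 40850 N = 40.85 kN.

P ≈ 40.9 kN (compressive in the titanium alloy)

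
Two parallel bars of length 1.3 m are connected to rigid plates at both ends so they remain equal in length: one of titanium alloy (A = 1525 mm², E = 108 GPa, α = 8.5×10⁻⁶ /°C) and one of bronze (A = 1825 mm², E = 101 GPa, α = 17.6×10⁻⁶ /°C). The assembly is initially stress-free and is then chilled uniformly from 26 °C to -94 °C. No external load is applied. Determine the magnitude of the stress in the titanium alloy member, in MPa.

σ ≈ 62.3 MPa (compressive)

Both members must finish at the same length. With the larger α, the bronze tends to over-contract; the plates restrain it, putting the bronze in tension and the titanium alloy in compression. With no external load the two internal forces are equal and opposite, magnitude P.
Setting the final lengths equal and cancelling L: (α₁ − α₂)ΔT = P/(A₁E₁) + P/(A₂E₂).
|α₁ − α₂|·ΔT = 9.1×10⁻⁶ × 120 = 0.001092.
1/(A₁E₁) + 1/(A₂E₂) = 1/(1525×108×10³) + 1/(1825×101×10³) = 1.15×10⁻⁸ N⁻¹.
So P = 0.001092 / 1.15×10⁻⁸ = 94.98 kN.
σ_{titanium alloy} = P/A₁ = 94980/1525 = 62.28 MPa, compressive.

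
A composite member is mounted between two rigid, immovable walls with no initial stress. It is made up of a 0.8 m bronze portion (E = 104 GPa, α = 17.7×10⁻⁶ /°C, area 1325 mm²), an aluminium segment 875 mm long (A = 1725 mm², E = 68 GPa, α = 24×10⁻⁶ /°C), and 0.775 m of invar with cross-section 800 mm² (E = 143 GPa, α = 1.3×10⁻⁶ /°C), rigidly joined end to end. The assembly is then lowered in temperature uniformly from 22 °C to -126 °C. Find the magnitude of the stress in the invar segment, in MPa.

σ ≈ 334 MPa (tensile)

With the walls removed the bar would change length by δ_free = Σ αᵢΔT Lᵢ = 17.7×10⁻⁶×148×800 + 24×10⁻⁶×148×875 + 1.3×10⁻⁶×148×775 = 5.353 mm.
Since the ends are fixed, an axial force P builds up, equal in every segment, with P · Σ Lᵢ/(AᵢEᵢ) = δ_free.
Σ Lᵢ/(AᵢEᵢ) = 800/(1325×104×10³) + 875/(1725×68×10³) + 775/(800×143×10³) = 2.004×10⁻⁵ mm/N.
Hence P = δ_free / Σ(L/AE) = 5.353/2.004×10⁻⁵ = 267.1 kN (tensile).
σ_{invar} = P / A = 267100 / 800 = 333.9 MPa.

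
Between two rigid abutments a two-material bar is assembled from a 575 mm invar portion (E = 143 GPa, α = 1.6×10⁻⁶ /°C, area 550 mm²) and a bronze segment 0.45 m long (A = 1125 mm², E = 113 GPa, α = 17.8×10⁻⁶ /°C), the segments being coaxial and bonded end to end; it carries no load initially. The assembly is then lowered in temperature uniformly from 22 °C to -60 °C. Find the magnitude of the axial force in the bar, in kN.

With the walls removed the bar would change length by δ_free = Σ αᵢΔT Lᵢ = 1.6×10⁻⁶×82×575 + 17.8×10⁻⁶×82×450 = 0.7323 mm.
The rigid supports impose zero overall length change; the single axial force P common to all segments must satisfy P Σ Lᵢ/(AᵢEᵢ) = δ_free.
The series flexibility is Σ Lᵢ/(AᵢEᵢ) = 575/(550×143×10³) + 450/(1125×113×10³) = 1.085×10⁻⁵ mm/N.
P = 0.7323 / 1.085×10⁻⁵ = 67490 N = 67.49 kN, tensile.

P ≈ 67.5 kN (tensile)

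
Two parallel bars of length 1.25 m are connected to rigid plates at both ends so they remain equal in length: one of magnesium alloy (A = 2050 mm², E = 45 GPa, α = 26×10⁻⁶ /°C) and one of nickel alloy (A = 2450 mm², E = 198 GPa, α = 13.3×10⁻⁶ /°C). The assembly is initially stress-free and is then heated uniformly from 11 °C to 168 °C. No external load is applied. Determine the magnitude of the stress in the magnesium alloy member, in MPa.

The magnesium alloy has the larger α, so on heating it would change length more than the nickel alloy if both were free. The rigid plates force a common final length, so the magnesium alloy is put into compression and the nickel alloy into tension, with equal and opposite forces P (no external load).
Compatibility of the two members (thermal + elastic change equal): (α₁ − α₂)ΔT = P·[1/(A₁E₁) + 1/(A₂E₂)].
|α₁ − α₂|·ΔT = 12.7×10⁻⁶ × 157 = 0.001994.
1/(A₁E₁) + 1/(A₂E₂) = 1/(2050×45×10³) + 1/(2450×198×10³) = 1.29×10⁻⁸ N⁻¹.
P = 0.001994 / 1.29×10⁻⁸ = 154500 N = 154.5 kN.
σ_{magnesium alloy} = P/A₁ = 154500/2050 = 75.39 MPa, compressive.

σ ≈ 75.4 MPa (compressive)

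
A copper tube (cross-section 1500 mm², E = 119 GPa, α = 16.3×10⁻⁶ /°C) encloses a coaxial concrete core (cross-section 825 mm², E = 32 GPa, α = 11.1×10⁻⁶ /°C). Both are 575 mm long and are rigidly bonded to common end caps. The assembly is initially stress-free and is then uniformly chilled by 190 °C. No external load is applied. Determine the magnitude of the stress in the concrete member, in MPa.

Both members must finish at the same length. With the larger α, the copper tends to over-contract; the plates restrain it, putting the copper in tension and the concrete in compression. With no external load the two internal forces are equal and opposite, magnitude P.
Setting the final lengths equal and cancelling L: (α₁ − α₂)ΔT = P/(A₁E₁) + P/(A₂E₂).
|α₁ − α₂|·ΔT = 5.2×10⁻⁶ × 190 = 0.000988.
1/(A₁E₁) + 1/(A₂E₂) = 1/(1500×119×10³) + 1/(825×32×10³) = 4.348×10⁻⁸ N⁻¹.
P = 0.000988 / 4.348×10⁻⁸ = 22720 N = 22.72 kN.
σ_{concrete} = P/A₂ = 22720/825 = 27.54 MPa, compressive.

σ ≈ 27.5 MPa (compressive)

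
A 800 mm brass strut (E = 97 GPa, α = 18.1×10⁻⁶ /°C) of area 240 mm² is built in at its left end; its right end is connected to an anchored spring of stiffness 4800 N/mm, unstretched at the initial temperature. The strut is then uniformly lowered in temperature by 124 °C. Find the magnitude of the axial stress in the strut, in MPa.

If the spring were absent the strut would shorten by αΔT L = 18.1×10⁻⁶ × 124 × 800 = 1.796 mm.
With a force P in the spring, the elastic change of the strut is PL/(AE) and that of the spring is P/k; compatibility requires their sum to equal δ_free.
So P = δ_free / [L/(AE) + 1/k] = 1.796 / [ 800/(240×97×10³) + 1/(4800) ].
P = 1.796 / 0.0002427 = 7398 N.
σ = P/A = 7398/240 = 30.83 MPa.

σ ≈ 30.8 MPa (tensile)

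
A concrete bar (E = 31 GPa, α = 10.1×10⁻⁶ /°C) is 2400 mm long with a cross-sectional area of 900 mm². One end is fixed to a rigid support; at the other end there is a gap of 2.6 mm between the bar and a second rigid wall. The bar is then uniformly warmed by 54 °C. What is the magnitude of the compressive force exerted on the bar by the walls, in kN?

Unrestrained expansion: δ_free = αΔT L = 10.1×10⁻⁶ × 54 × 2400 = 1.309 mm.
Since δ_free = 1.31 mm is less than the 2.6 mm gap, the bar never touches the wall. No axial force develops.

P ≈ 0 kN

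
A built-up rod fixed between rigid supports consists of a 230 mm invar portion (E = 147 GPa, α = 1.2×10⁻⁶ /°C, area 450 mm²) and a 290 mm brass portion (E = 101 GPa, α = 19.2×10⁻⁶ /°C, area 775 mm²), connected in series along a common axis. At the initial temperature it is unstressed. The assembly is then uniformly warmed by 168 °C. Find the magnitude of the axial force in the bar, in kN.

P ≈ 137 kN (compressive)

If the supports were absent, the total length change would be Σ αᵢΔT Lᵢ = 1.2×10⁻⁶×168×230 + 19.2×10⁻⁶×168×290 = 0.9818 mm.
Since the ends are fixed, an axial force P builds up, equal in every segment, with P · Σ Lᵢ/(AᵢEᵢ) = δ_free.
Σ Lᵢ/(AᵢEᵢ) = 230/(450×147×10³) + 290/(775×101×10³) = 7.182×10⁻⁶ mm/N.
So P = 0.9818 / 7.182×10⁻⁶ = 136.7 kN, compressive.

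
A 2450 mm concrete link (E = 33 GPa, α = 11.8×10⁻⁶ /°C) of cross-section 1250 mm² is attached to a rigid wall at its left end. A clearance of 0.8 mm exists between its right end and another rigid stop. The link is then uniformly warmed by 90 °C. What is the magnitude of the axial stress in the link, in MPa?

σ ≈ 24.3 MPa (compressive)

If the wall were absent the link would grow by αΔT L = 11.8×10⁻⁶ × 90 × 2450 = 2.602 mm.
After closing the 0.8 mm clearance, 2.602 − 0.8 = 1.802 mm of expansion remains to be suppressed by the wall.
Compatibility: PL/(AE) = 1.802 mm, so σ = P/A = E × (1.802/2450) = 24.27 MPa.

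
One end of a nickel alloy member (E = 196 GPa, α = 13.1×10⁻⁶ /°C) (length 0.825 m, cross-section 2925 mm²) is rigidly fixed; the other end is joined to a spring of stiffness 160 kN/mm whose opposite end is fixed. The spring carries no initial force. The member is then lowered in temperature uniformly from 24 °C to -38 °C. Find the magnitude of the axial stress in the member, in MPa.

σ ≈ 29.8 MPa (tensile)

The unrestrained thermal change is αΔT L = 13.1×10⁻⁶ × 62 × 825 = 0.6701 mm.
With a force P in the spring, the elastic change of the member is PL/(AE) and that of the spring is P/k; compatibility requires their sum to equal δ_free.
P [ L/(AE) + 1/k ] = δ_free → P [ 825/(2925×196×10³) + 1/(160×10³) ] = 0.6701.
P = 0.6701 / 7.689×10⁻⁶ = 87150 N.
σ = P/A = 87150/2925 = 29.79 MPa.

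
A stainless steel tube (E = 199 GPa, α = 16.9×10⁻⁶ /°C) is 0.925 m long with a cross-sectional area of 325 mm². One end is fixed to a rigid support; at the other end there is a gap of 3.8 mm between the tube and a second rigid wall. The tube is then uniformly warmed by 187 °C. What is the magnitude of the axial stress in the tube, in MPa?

Free thermal elongation = αΔT L = 16.9×10⁻⁶ × 187 × 925 = 2.923 mm.
This is smaller than the 3.8 mm clearance, so the tube expands freely without reaching the stop — the stress is zero.

σ ≈ 0 MPa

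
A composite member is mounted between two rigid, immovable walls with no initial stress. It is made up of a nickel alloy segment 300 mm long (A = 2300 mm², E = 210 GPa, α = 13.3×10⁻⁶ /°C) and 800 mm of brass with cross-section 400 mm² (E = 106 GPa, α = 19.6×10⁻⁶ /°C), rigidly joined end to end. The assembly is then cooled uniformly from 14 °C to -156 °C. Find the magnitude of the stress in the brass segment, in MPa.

σ ≈ 429 MPa (tensile)

Free thermal contraction of the whole bar: Σ αᵢΔT Lᵢ = 13.3×10⁻⁶×170×300 + 19.6×10⁻⁶×170×800 = 3.344 mm.
Since the ends are fixed, an axial force P builds up, equal in every segment, with P · Σ Lᵢ/(AᵢEᵢ) = δ_free.
The series flexibility is Σ Lᵢ/(AᵢEᵢ) = 300/(2300×210×10³) + 800/(400×106×10³) = 1.949×10⁻⁵ mm/N.
Hence P = δ_free / Σ(L/AE) = 3.344/1.949×10⁻⁵ = 171.6 kN (tensile).
σ_{brass} = P / A = 171600 / 400 = 428.9 MPa.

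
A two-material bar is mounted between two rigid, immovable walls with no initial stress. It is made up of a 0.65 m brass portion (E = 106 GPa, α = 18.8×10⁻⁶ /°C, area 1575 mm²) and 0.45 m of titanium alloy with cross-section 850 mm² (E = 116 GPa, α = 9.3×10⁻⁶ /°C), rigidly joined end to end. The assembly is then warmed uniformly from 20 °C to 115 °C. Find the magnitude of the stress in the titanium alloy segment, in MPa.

With the walls removed the bar would change length by δ_free = Σ αᵢΔT Lᵢ = 18.8×10⁻⁶×95×650 + 9.3×10⁻⁶×95×450 = 1.558 mm.
The rigid supports impose zero overall length change; the single axial force P common to all segments must satisfy P Σ Lᵢ/(AᵢEᵢ) = δ_free.
The series flexibility is Σ Lᵢ/(AᵢEᵢ) = 650/(1575×106×10³) + 450/(850×116×10³) = 8.457×10⁻⁶ mm/N.
P = 1.558 / 8.457×10⁻⁶ = 184300 N = 184.3 kN, compressive.
σ_{titanium alloy} = P / A = 184300 / 850 = 216.8 MPa.

σ ≈ 217 MPa (compressive)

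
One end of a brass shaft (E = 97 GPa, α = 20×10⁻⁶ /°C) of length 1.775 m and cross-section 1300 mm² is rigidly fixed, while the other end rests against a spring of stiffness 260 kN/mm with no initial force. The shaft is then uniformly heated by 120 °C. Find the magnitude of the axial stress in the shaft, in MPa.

σ ≈ 183 MPa (compressive)

The unrestrained thermal change is αΔT L = 20×10⁻⁶ × 120 × 1775 = 4.26 mm.
Let P be the compressive force at the spring. The shaft shortens elastically by PL/(AE) and the spring compresses by P/k; together these equal δ_free.
P [ L/(AE) + 1/k ] = δ_free → P [ 1775/(1300×97×10³) + 1/(260×10³) ] = 4.26.
P = 4.26 / 1.792×10⁻⁵ = 237700 N.
σ = P/A = 237700/1300 = 182.8 MPa.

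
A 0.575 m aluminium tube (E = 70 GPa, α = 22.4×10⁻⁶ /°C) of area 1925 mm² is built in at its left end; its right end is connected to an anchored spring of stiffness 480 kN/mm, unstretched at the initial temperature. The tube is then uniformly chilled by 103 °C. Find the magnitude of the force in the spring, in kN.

P ≈ 209 kN

The unrestrained thermal change is αΔT L = 22.4×10⁻⁶ × 103 × 575 = 1.327 mm.
Let P be the tensile force in the spring. The tube extends elastically by PL/(AE) and the spring stretches by P/k; together these equal δ_free.
So P = δ_free / [L/(AE) + 1/k] = 1.327 / [ 575/(1925×70×10³) + 1/(480×10³) ].
P = 1.327 / 6.35×10⁻⁶ = 208900 N.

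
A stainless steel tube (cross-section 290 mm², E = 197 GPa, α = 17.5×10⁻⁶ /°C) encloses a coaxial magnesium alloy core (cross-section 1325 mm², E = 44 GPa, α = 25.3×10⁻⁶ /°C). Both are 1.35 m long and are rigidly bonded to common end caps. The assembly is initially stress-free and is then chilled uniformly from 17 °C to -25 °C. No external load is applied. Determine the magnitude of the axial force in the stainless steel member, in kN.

Equilibrium of a rigid end plate with no external load gives equal and opposite internal forces ±P in the two members. Since α_{magnesium alloy} > α_{stainless steel}, cooling drives the magnesium alloy into tension and the stainless steel into compression.
Compatibility of the two members (thermal + elastic change equal): (α₁ − α₂)ΔT = P·[1/(A₁E₁) + 1/(A₂E₂)].
|α₁ − α₂|·ΔT = 7.8×10⁻⁶ × 42 = 0.0003276.
1/(A₁E₁) + 1/(A₂E₂) = 1/(290×197×10³) + 1/(1325×44×10³) = 3.466×10⁻⁸ N⁻¹.
P = 0.0003276 / 3.466×10⁻⁸ = 9453 N = 9.453 kN.

P ≈ 9.45 kN (compressive in the stainless steel)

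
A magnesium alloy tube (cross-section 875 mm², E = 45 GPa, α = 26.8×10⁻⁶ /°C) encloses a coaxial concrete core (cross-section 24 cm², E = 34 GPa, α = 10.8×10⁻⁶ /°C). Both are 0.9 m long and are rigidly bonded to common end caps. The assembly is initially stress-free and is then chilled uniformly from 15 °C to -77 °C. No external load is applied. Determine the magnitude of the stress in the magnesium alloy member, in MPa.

The magnesium alloy has the larger α, so on cooling it would change length more than the concrete if both were free. The rigid plates force a common final length, so the magnesium alloy is put into tension and the concrete into compression, with equal and opposite forces P (no external load).
Equating the net (thermal + elastic) strains gives |α₁ − α₂|·ΔT = P·[1/(A₁E₁) + 1/(A₂E₂)].
|α₁ − α₂|·ΔT = 16×10⁻⁶ × 92 = 0.001472.
1/(A₁E₁) + 1/(A₂E₂) = 1/(875×45×10³) + 1/(2400×34×10³) = 3.765×10⁻⁸ N⁻¹.
So P = 0.001472 / 3.765×10⁻⁸ = 39.1 kN.
σ_{magnesium alloy} = P/A₁ = 39100/875 = 44.68 MPa, tensile.

σ ≈ 44.7 MPa (tensile)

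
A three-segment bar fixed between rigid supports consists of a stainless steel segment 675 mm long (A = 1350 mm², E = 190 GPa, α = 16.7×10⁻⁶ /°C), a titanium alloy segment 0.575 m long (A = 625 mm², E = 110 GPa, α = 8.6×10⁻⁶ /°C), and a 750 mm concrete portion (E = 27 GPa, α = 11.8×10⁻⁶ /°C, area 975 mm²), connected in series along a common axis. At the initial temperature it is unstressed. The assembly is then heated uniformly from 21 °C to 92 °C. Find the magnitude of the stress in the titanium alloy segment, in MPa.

With the walls removed the bar would change length by δ_free = Σ αᵢΔT Lᵢ = 16.7×10⁻⁶×71×675 + 8.6×10⁻⁶×71×575 + 11.8×10⁻⁶×71×750 = 1.78 mm.
The rigid supports impose zero overall length change; the single axial force P common to all segments must satisfy P Σ Lᵢ/(AᵢEᵢ) = δ_free.
Σ Lᵢ/(AᵢEᵢ) = 675/(1350×190×10³) + 575/(625×110×10³) + 750/(975×27×10³) = 3.949×10⁻⁵ mm/N.
So P = 1.78 / 3.949×10⁻⁵ = 45.07 kN, compressive.
σ_{titanium alloy} = P / A = 45070 / 625 = 72.12 MPa.

σ ≈ 72.1 MPa (compressive)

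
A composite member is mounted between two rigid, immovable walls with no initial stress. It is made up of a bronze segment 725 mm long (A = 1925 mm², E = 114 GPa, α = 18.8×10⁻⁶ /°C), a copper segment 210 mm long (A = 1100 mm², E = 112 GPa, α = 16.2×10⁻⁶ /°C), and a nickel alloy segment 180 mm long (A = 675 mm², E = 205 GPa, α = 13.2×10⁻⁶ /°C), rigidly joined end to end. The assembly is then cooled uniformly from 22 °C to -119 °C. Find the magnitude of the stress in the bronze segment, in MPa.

σ ≈ 225 MPa (tensile)

If the supports were absent, the total length change would be Σ αᵢΔT Lᵢ = 18.8×10⁻⁶×141×725 + 16.2×10⁻⁶×141×210 + 13.2×10⁻⁶×141×180 = 2.737 mm.
The rigid supports impose zero overall length change; the single axial force P common to all segments must satisfy P Σ Lᵢ/(AᵢEᵢ) = δ_free.
The series flexibility is Σ Lᵢ/(AᵢEᵢ) = 725/(1925×114×10³) + 210/(1100×112×10³) + 180/(675×205×10³) = 6.309×10⁻⁶ mm/N.
So P = 2.737 / 6.309×10⁻⁶ = 433.7 kN, tensile.
σ_{bronze} = P / A = 433700 / 1925 = 225.3 MPa.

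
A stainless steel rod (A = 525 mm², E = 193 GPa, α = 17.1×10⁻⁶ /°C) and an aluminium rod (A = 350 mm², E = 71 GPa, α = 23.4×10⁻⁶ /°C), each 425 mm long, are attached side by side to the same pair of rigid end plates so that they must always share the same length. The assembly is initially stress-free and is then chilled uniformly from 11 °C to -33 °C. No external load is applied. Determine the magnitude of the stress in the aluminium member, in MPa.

σ ≈ 15.8 MPa (tensile)

Both members must finish at the same length. With the larger α, the aluminium tends to over-contract; the plates restrain it, putting the aluminium in tension and the stainless steel in compression. With no external load the two internal forces are equal and opposite, magnitude P.
Equating the net (thermal + elastic) strains gives |α₁ − α₂|·ΔT = P·[1/(A₁E₁) + 1/(A₂E₂)].
|α₁ − α₂|·ΔT = 6.3×10⁻⁶ × 44 = 0.0002772.
1/(A₁E₁) + 1/(A₂E₂) = 1/(525×193×10³) + 1/(350×71×10³) = 5.011×10⁻⁸ N⁻¹.
So P = 0.0002772 / 5.011×10⁻⁸ = 5.532 kN.
σ_{aluminium} = P/A₂ = 5532/350 = 15.81 MPa, tensile.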